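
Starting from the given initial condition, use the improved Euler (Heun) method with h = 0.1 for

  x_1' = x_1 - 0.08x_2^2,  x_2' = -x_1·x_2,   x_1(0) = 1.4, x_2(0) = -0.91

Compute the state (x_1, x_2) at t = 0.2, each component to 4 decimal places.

1.6982, -0.6695

Heun on (x_1,x_2): k1 = f(t_n, state_n); k2 = f(t_n + h, state_n + h·k1); state_{n+1} = state_n + (h/2)·(k1 + k2).
0.000000: (1.400000, -0.910000)
  k1 = (1.333752, 1.274000)
  predictor → (1.533375, -0.782600)
  k2 = (1.484378, 1.200019)
  → (1.540907, -0.786299)
0.100000: (1.540907, -0.786299)
  k1 = (1.491445, 1.211613)
  predictor → (1.690051, -0.665138)
  k2 = (1.654658, 1.124117)
  → (1.698212, -0.669513)
(x_1(0.2), x_2(0.2)) ≈ (1.6982, -0.6695)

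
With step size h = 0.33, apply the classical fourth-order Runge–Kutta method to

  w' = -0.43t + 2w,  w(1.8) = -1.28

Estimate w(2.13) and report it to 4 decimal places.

-2.8658

RK4: k1 = f(t_n, w_n); k2 = f(t_n + h/2, w_n + (h/2)·k1); k3 = f(t_n + h/2, w_n + (h/2)·k2); k4 = f(t_n + h, w_n + h·k3); w_{n+1} = w_n + (h/6)·(k1 + 2k2 + 2k3 + k4).
t=1.800000, w=-1.280000:
  k1 = f(1.800000, -1.280000) = -3.334000
  k2 = f(1.965000, -1.830110) = -4.505170
  k3 = f(1.965000, -2.023353) = -4.891656
  k4 = f(2.130000, -2.894247) = -6.704393
  w ← -1.280000 + (0.33/6)·(k1 + 2k2 + 2k3 + k4) = -2.865762
w(2.13) ≈ -2.8658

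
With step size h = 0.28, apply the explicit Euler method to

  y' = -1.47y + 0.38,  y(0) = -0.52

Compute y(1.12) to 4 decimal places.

Euler: y_{n+1} = y_n + h·f(x_n, y_n).
x=0.000000, y=-0.520000: f=1.144400 → y ← -0.520000 + 0.28·1.144400 = -0.199568
x=0.280000, y=-0.199568: f=0.673365 → y ← -0.199568 + 0.28·0.673365 = -0.011026
x=0.560000, y=-0.011026: f=0.396208 → y ← -0.011026 + 0.28·0.396208 = 0.099912
x=0.840000, y=0.099912: f=0.233129 → y ← 0.099912 + 0.28·0.233129 = 0.165188
y(1.12) ≈ 0.1652

0.1652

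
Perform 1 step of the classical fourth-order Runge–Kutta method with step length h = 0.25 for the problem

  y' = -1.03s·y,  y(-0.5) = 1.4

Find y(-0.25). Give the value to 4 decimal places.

1.5419

RK4: k1 = f(s_n, y_n); k2 = f(s_n + h/2, y_n + (h/2)·k1); k3 = f(s_n + h/2, y_n + (h/2)·k2); k4 = f(s_n + h, y_n + h·k3); y_{n+1} = y_n + (h/6)·(k1 + 2k2 + 2k3 + k4).
s=-0.500000, y=1.400000:
  k1 = f(-0.500000, 1.400000) = 0.721000
  k2 = f(-0.375000, 1.490125) = 0.575561
  k3 = f(-0.375000, 1.471945) = 0.568539
  k4 = f(-0.250000, 1.542135) = 0.397100
  y ← 1.400000 + (0.25/6)·(k1 + 2k2 + 2k3 + k4) = 1.541929
y(-0.25) ≈ 1.5419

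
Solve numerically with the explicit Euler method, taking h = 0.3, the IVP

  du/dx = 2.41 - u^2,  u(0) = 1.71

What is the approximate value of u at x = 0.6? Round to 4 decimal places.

Euler: u_{n+1} = u_n + h·f(x_n, u_n).
x=0.000000, u=1.710000: f=-0.514100 → u ← 1.710000 + 0.3·(-0.514100) = 1.555770
x=0.300000, u=1.555770: f=-0.010420 → u ← 1.555770 + 0.3·(-0.010420) = 1.552644
u(0.6) ≈ 1.5526

1.5526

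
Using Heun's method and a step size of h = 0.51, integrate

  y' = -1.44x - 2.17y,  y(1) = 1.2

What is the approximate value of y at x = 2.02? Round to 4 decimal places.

-0.6363

Heun: k1 = f(x_n, y_n); k2 = f(x_n + h, y_n + h·k1); y_{n+1} = y_n + (h/2)·(k1 + k2).
x=1.000000, y=1.200000:
  k1 = f(1.000000, 1.200000) = -4.044000
  k2 = f(1.510000, -0.862440) = -0.302905
  y ← 1.200000 + (0.51/2)·(-4.044000 + (-0.302905)) = 0.091539
x=1.510000, y=0.091539:
  k1 = f(1.510000, 0.091539) = -2.373040
  k2 = f(2.020000, -1.118711) = -0.481197
  y ← 0.091539 + (0.51/2)·(-2.373040 + (-0.481197)) = -0.636291
y(2.02) ≈ -0.6363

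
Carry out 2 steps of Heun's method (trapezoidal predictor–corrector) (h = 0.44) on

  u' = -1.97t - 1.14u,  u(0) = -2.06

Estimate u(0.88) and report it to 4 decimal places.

Heun: k1 = f(t_n, u_n); k2 = f(t_n + h, u_n + h·k1); u_{n+1} = u_n + (h/2)·(k1 + k2).
t=0.000000, u=-2.060000:
  k1 = f(0.000000, -2.060000) = 2.348400
  k2 = f(0.440000, -1.026704) = 0.303643
  u ← -2.060000 + (0.44/2)·(2.348400 + 0.303643) = -1.476551
t=0.440000, u=-1.476551:
  k1 = f(0.440000, -1.476551) = 0.816468
  k2 = f(0.880000, -1.117305) = -0.459872
  u ← -1.476551 + (0.44/2)·(0.816468 + (-0.459872)) = -1.398100
u(0.88) ≈ -1.3981

-1.3981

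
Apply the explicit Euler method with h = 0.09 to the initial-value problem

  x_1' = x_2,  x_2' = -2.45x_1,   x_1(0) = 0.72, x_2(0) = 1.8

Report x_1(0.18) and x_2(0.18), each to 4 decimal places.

Euler on (x_1,x_2): x_1_{n+1} = x_1_n + h·x_1', x_2_{n+1} = x_2_n + h·x_2'.
0.000000: (0.720000, 1.800000); f=(1.800000, -1.764000) → (0.882000, 1.641240)
0.090000: (0.882000, 1.641240); f=(1.641240, -2.160900) → (1.029712, 1.446759)
(x_1(0.18), x_2(0.18)) ≈ (1.0297, 1.4468)

1.0297, 1.4468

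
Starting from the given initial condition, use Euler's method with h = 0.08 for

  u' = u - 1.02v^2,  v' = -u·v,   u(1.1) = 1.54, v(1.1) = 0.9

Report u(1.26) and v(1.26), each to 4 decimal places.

Euler on (u,v): u_{n+1} = u_n + h·u', v_{n+1} = v_n + h·v'.
1.100000: (1.540000, 0.900000); f=(0.713800, -1.386000) → (1.597104, 0.789120)
1.180000: (1.597104, 0.789120); f=(0.961939, -1.260307) → (1.674059, 0.688295)
(u(1.26), v(1.26)) ≈ (1.6741, 0.6883)

1.6741, 0.6883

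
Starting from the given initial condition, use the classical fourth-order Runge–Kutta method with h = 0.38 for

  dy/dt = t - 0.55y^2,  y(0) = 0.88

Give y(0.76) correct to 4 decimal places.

0.8793

RK4: k1 = f(t_n, y_n); k2 = f(t_n + h/2, y_n + (h/2)·k1); k3 = f(t_n + h/2, y_n + (h/2)·k2); k4 = f(t_n + h, y_n + h·k3); y_{n+1} = y_n + (h/6)·(k1 + 2k2 + 2k3 + k4).
t=0.000000, y=0.880000:
  k1 = f(0.000000, 0.880000) = -0.425920
  k2 = f(0.190000, 0.799075) = -0.161187
  k3 = f(0.190000, 0.849375) = -0.206790
  k4 = f(0.380000, 0.801420) = 0.026750
  y ← 0.880000 + (0.38/6)·(k1 + 2k2 + 2k3 + k4) = 0.808109
t=0.380000, y=0.808109:
  k1 = f(0.380000, 0.808109) = 0.020828
  k2 = f(0.570000, 0.812066) = 0.207302
  k3 = f(0.570000, 0.847496) = 0.174963
  k4 = f(0.760000, 0.874595) = 0.339296
  y ← 0.808109 + (0.38/6)·(k1 + 2k2 + 2k3 + k4) = 0.879337
y(0.76) ≈ 0.8793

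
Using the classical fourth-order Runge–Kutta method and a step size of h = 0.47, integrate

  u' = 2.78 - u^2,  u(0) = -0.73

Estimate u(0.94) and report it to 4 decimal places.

RK4: k1 = f(t_n, u_n); k2 = f(t_n + h/2, u_n + (h/2)·k1); k3 = f(t_n + h/2, u_n + (h/2)·k2); k4 = f(t_n + h, u_n + h·k3); u_{n+1} = u_n + (h/6)·(k1 + 2k2 + 2k3 + k4).
t=0.000000, u=-0.730000:
  k1 = f(0.000000, -0.730000) = 2.247100
  k2 = f(0.235000, -0.201932) = 2.739224
  k3 = f(0.235000, -0.086282) = 2.772555
  k4 = f(0.470000, 0.573101) = 2.451555
  u ← -0.730000 + (0.47/6)·(k1 + 2k2 + 2k3 + k4) = 0.501573
t=0.470000, u=0.501573:
  k1 = f(0.470000, 0.501573) = 2.528424
  k2 = f(0.705000, 1.095753) = 1.579325
  k3 = f(0.705000, 0.872715) = 2.018369
  k4 = f(0.940000, 1.450207) = 0.676900
  u ← 0.501573 + (0.47/6)·(k1 + 2k2 + 2k3 + k4) = 1.316296
u(0.94) ≈ 1.3163

1.3163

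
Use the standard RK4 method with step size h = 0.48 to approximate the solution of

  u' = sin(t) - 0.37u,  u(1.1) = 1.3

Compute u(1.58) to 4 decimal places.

1.5132

RK4: k1 = f(t_n, u_n); k2 = f(t_n + h/2, u_n + (h/2)·k1); k3 = f(t_n + h/2, u_n + (h/2)·k2); k4 = f(t_n + h, u_n + h·k3); u_{n+1} = u_n + (h/6)·(k1 + 2k2 + 2k3 + k4).
t=1.100000, u=1.300000:
  k1 = f(1.100000, 1.300000) = 0.410207
  k2 = f(1.340000, 1.398450) = 0.456058
  k3 = f(1.340000, 1.409454) = 0.451987
  k4 = f(1.580000, 1.516954) = 0.438685
  u ← 1.300000 + (0.48/6)·(k1 + 2k2 + 2k3 + k4) = 1.513199
u(1.58) ≈ 1.5132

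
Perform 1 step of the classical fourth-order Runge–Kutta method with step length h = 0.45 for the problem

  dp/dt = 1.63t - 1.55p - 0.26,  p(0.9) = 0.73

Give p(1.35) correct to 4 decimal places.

RK4: k1 = f(t_n, p_n); k2 = f(t_n + h/2, p_n + (h/2)·k1); k3 = f(t_n + h/2, p_n + (h/2)·k2); k4 = f(t_n + h, p_n + h·k3); p_{n+1} = p_n + (h/6)·(k1 + 2k2 + 2k3 + k4).
t=0.900000, p=0.730000:
  k1 = f(0.900000, 0.730000) = 0.075500
  k2 = f(1.125000, 0.746987) = 0.415919
  k3 = f(1.125000, 0.823582) = 0.297198
  k4 = f(1.350000, 0.863739) = 0.601704
  p ← 0.730000 + (0.45/6)·(k1 + 2k2 + 2k3 + k4) = 0.887758
p(1.35) ≈ 0.8878

0.8878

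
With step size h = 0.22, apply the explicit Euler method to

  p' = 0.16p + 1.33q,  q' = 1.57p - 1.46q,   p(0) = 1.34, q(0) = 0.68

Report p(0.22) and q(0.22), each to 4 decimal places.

Euler on (p,q): p_{n+1} = p_n + h·p', q_{n+1} = q_n + h·q'.
0.000000: (1.340000, 0.680000); f=(1.118800, 1.111000) → (1.586136, 0.924420)
(p(0.22), q(0.22)) ≈ (1.5861, 0.9244)

1.5861, 0.9244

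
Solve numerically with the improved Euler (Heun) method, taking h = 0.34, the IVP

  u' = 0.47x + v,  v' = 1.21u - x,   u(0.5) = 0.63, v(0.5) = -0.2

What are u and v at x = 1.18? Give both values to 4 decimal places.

0.7884, -0.2121

Heun on (u,v): k1 = f(x_n, state_n); k2 = f(x_n + h, state_n + h·k1); state_{n+1} = state_n + (h/2)·(k1 + k2).
0.500000: (0.630000, -0.200000)
  k1 = (0.035000, 0.262300)
  predictor → (0.641900, -0.110818)
  k2 = (0.283982, -0.063301)
  → (0.684227, -0.166170)
0.840000: (0.684227, -0.166170)
  k1 = (0.228630, -0.012085)
  predictor → (0.761961, -0.170279)
  k2 = (0.384321, -0.258027)
  → (0.788429, -0.212089)
(u(1.18), v(1.18)) ≈ (0.7884, -0.2121)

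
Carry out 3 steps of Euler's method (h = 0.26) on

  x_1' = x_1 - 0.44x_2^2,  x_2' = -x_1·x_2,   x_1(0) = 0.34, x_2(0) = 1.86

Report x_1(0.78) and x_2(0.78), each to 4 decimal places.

Euler on (x_1,x_2): x_1_{n+1} = x_1_n + h·x_1', x_2_{n+1} = x_2_n + h·x_2'.
0.000000: (0.340000, 1.860000); f=(-1.182224, -0.632400) → (0.032622, 1.695576)
0.260000: (0.032622, 1.695576); f=(-1.232369, -0.055313) → (-0.287794, 1.681195)
0.520000: (-0.287794, 1.681195); f=(-1.531417, 0.483838) → (-0.685962, 1.806993)
(x_1(0.78), x_2(0.78)) ≈ (-0.6860, 1.8070)

-0.6860, 1.8070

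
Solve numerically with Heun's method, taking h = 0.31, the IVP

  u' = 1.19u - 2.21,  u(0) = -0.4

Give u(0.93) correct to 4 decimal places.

-4.8398

Heun: k1 = f(x_n, u_n); k2 = f(x_n + h, u_n + h·k1); u_{n+1} = u_n + (h/2)·(k1 + k2).
x=0.000000, u=-0.400000:
  k1 = f(0.000000, -0.400000) = -2.686000
  k2 = f(0.310000, -1.232660) = -3.676865
  u ← -0.400000 + (0.31/2)·(-2.686000 + (-3.676865)) = -1.386244
x=0.310000, u=-1.386244:
  k1 = f(0.310000, -1.386244) = -3.859631
  k2 = f(0.620000, -2.582730) = -5.283448
  u ← -1.386244 + (0.31/2)·(-3.859631 + (-5.283448)) = -2.803421
x=0.620000, u=-2.803421:
  k1 = f(0.620000, -2.803421) = -5.546071
  k2 = f(0.930000, -4.522703) = -7.592017
  u ← -2.803421 + (0.31/2)·(-5.546071 + (-7.592017)) = -4.839825
u(0.93) ≈ -4.8398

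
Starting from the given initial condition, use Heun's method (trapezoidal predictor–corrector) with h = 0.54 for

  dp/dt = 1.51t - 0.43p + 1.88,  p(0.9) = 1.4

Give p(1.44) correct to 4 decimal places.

Heun: k1 = f(t_n, p_n); k2 = f(t_n + h, p_n + h·k1); p_{n+1} = p_n + (h/2)·(k1 + k2).
t=0.900000, p=1.400000:
  k1 = f(0.900000, 1.400000) = 2.637000
  k2 = f(1.440000, 2.823980) = 2.840089
  p ← 1.400000 + (0.54/2)·(2.637000 + 2.840089) = 2.878814
p(1.44) ≈ 2.8788

2.8788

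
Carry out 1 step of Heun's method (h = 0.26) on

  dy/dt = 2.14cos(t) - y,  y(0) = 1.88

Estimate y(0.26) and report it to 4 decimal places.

Heun: k1 = f(t_n, y_n); k2 = f(t_n + h, y_n + h·k1); y_{n+1} = y_n + (h/2)·(k1 + k2).
t=0.000000, y=1.880000:
  k1 = f(0.000000, 1.880000) = 0.260000
  k2 = f(0.260000, 1.947600) = 0.120475
  y ← 1.880000 + (0.26/2)·(0.260000 + 0.120475) = 1.929462
y(0.26) ≈ 1.9295

1.9295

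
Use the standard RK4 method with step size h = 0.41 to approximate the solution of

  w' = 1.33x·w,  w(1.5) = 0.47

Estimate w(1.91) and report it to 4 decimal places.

RK4: k1 = f(x_n, w_n); k2 = f(x_n + h/2, w_n + (h/2)·k1); k3 = f(x_n + h/2, w_n + (h/2)·k2); k4 = f(x_n + h, w_n + h·k3); w_{n+1} = w_n + (h/6)·(k1 + 2k2 + 2k3 + k4).
x=1.500000, w=0.470000:
  k1 = f(1.500000, 0.470000) = 0.937650
  k2 = f(1.705000, 0.662218) = 1.501679
  k3 = f(1.705000, 0.777844) = 1.763878
  k4 = f(1.910000, 1.193190) = 3.031061
  w ← 0.470000 + (0.41/6)·(k1 + 2k2 + 2k3 + k4) = 1.187488
w(1.91) ≈ 1.1875

1.1875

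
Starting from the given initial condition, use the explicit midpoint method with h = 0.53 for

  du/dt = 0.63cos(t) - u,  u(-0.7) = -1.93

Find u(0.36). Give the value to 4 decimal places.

Midpoint: k1 = f(t_n, u_n); k2 = f(t_n + h/2, u_n + (h/2)·k1); u_{n+1} = u_n + h·k2.
t=-0.700000, u=-1.930000:
  k1 = f(-0.700000, -1.930000) = 2.411851
  k2 = f(-0.435000, -1.290860) = 1.862188
  u ← -1.930000 + 0.53·1.862188 = -0.943041
t=-0.170000, u=-0.943041:
  k1 = f(-0.170000, -0.943041) = 1.563959
  k2 = f(0.095000, -0.528591) = 1.155751
  u ← -0.943041 + 0.53·1.155751 = -0.330493
u(0.36) ≈ -0.3305

-0.3305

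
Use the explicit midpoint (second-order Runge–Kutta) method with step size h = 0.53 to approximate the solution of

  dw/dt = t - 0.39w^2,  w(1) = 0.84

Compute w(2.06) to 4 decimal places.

1.7618

Midpoint: k1 = f(t_n, w_n); k2 = f(t_n + h/2, w_n + (h/2)·k1); w_{n+1} = w_n + h·k2.
t=1.000000, w=0.840000:
  k1 = f(1.000000, 0.840000) = 0.724816
  k2 = f(1.265000, 1.032076) = 0.849579
  w ← 0.840000 + 0.53·0.849579 = 1.290277
t=1.530000, w=1.290277:
  k1 = f(1.530000, 1.290277) = 0.880722
  k2 = f(1.795000, 1.523668) = 0.889589
  w ← 1.290277 + 0.53·0.889589 = 1.761759
w(2.06) ≈ 1.7618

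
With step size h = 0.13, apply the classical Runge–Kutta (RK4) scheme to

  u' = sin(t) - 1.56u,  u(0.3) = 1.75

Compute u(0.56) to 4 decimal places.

1.2571

RK4: k1 = f(t_n, u_n); k2 = f(t_n + h/2, u_n + (h/2)·k1); k3 = f(t_n + h/2, u_n + (h/2)·k2); k4 = f(t_n + h, u_n + h·k3); u_{n+1} = u_n + (h/6)·(k1 + 2k2 + 2k3 + k4).
t=0.300000, u=1.750000:
  k1 = f(0.300000, 1.750000) = -2.434480
  k2 = f(0.365000, 1.591759) = -2.126194
  k3 = f(0.365000, 1.611797) = -2.157455
  k4 = f(0.430000, 1.469531) = -1.875597
  u ← 1.750000 + (0.13/6)·(k1 + 2k2 + 2k3 + k4) = 1.470990
t=0.430000, u=1.470990:
  k1 = f(0.430000, 1.470990) = -1.877874
  k2 = f(0.495000, 1.348928) = -1.629297
  k3 = f(0.495000, 1.365086) = -1.654502
  k4 = f(0.560000, 1.255905) = -1.428025
  u ← 1.470990 + (0.13/6)·(k1 + 2k2 + 2k3 + k4) = 1.257064
u(0.56) ≈ 1.2571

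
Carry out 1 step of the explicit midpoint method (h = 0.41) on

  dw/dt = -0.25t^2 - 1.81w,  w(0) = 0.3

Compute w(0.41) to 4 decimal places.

0.1557

Midpoint: k1 = f(t_n, w_n); k2 = f(t_n + h/2, w_n + (h/2)·k1); w_{n+1} = w_n + h·k2.
t=0.000000, w=0.300000:
  k1 = f(0.000000, 0.300000) = -0.543000
  k2 = f(0.205000, 0.188685) = -0.352026
  w ← 0.300000 + 0.41·(-0.352026) = 0.155669
w(0.41) ≈ 0.1557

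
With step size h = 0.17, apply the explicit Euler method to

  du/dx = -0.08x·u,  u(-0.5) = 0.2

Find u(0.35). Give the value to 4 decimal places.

0.2022

Euler: u_{n+1} = u_n + h·f(x_n, u_n).
x=-0.500000, u=0.200000: f=0.008000 → u ← 0.200000 + 0.17·0.008000 = 0.201360
x=-0.330000, u=0.201360: f=0.005316 → u ← 0.201360 + 0.17·0.005316 = 0.202264
x=-0.160000, u=0.202264: f=0.002589 → u ← 0.202264 + 0.17·0.002589 = 0.202704
x=0.010000, u=0.202704: f=-0.000162 → u ← 0.202704 + 0.17·(-0.000162) = 0.202676
x=0.180000, u=0.202676: f=-0.002919 → u ← 0.202676 + 0.17·(-0.002919) = 0.202180
u(0.35) ≈ 0.2022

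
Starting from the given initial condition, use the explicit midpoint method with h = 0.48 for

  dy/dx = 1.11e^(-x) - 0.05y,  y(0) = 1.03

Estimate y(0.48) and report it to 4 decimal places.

1.4183

Midpoint: k1 = f(x_n, y_n); k2 = f(x_n + h/2, y_n + (h/2)·k1); y_{n+1} = y_n + h·k2.
x=0.000000, y=1.030000:
  k1 = f(0.000000, 1.030000) = 1.058500
  k2 = f(0.240000, 1.284040) = 0.808955
  y ← 1.030000 + 0.48·0.808955 = 1.418298
y(0.48) ≈ 1.4183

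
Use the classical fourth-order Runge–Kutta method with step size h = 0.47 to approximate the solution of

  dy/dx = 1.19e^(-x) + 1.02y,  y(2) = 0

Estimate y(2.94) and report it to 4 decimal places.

0.1768

RK4: k1 = f(x_n, y_n); k2 = f(x_n + h/2, y_n + (h/2)·k1); k3 = f(x_n + h/2, y_n + (h/2)·k2); k4 = f(x_n + h, y_n + h·k3); y_{n+1} = y_n + (h/6)·(k1 + 2k2 + 2k3 + k4).
x=2.000000, y=0.000000:
  k1 = f(2.000000, 0.000000) = 0.161049
  k2 = f(2.235000, 0.037847) = 0.165924
  k3 = f(2.235000, 0.038992) = 0.167093
  k4 = f(2.470000, 0.078534) = 0.180760
  y ← 0.000000 + (0.47/6)·(k1 + 2k2 + 2k3 + k4) = 0.078948
x=2.470000, y=0.078948:
  k1 = f(2.470000, 0.078948) = 0.181183
  k2 = f(2.705000, 0.121526) = 0.203532
  k3 = f(2.705000, 0.126778) = 0.208889
  k4 = f(2.940000, 0.177125) = 0.243578
  y ← 0.078948 + (0.47/6)·(k1 + 2k2 + 2k3 + k4) = 0.176833
y(2.94) ≈ 0.1768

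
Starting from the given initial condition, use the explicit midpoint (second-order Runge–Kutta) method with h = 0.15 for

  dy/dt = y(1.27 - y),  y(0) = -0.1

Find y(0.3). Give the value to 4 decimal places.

-0.1514

Midpoint: k1 = f(t_n, y_n); k2 = f(t_n + h/2, y_n + (h/2)·k1); y_{n+1} = y_n + h·k2.
t=0.000000, y=-0.100000:
  k1 = f(0.000000, -0.100000) = -0.137000
  k2 = f(0.075000, -0.110275) = -0.152210
  y ← -0.100000 + 0.15·(-0.152210) = -0.122831
t=0.150000, y=-0.122831:
  k1 = f(0.150000, -0.122831) = -0.171084
  k2 = f(0.225000, -0.135663) = -0.190696
  y ← -0.122831 + 0.15·(-0.190696) = -0.151436
y(0.3) ≈ -0.1514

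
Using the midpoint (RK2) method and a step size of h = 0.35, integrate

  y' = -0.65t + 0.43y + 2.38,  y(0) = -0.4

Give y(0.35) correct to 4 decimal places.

0.3911

Midpoint: k1 = f(t_n, y_n); k2 = f(t_n + h/2, y_n + (h/2)·k1); y_{n+1} = y_n + h·k2.
t=0.000000, y=-0.400000:
  k1 = f(0.000000, -0.400000) = 2.208000
  k2 = f(0.175000, -0.013600) = 2.260402
  y ← -0.400000 + 0.35·2.260402 = 0.391141
y(0.35) ≈ 0.3911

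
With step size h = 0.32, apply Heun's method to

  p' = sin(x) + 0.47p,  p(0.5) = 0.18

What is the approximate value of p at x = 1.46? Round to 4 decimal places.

Heun: k1 = f(x_n, p_n); k2 = f(x_n + h, p_n + h·k1); p_{n+1} = p_n + (h/2)·(k1 + k2).
x=0.500000, p=0.180000:
  k1 = f(0.500000, 0.180000) = 0.564026
  k2 = f(0.820000, 0.360488) = 0.900575
  p ← 0.180000 + (0.32/2)·(0.564026 + 0.900575) = 0.414336
x=0.820000, p=0.414336:
  k1 = f(0.820000, 0.414336) = 0.925884
  k2 = f(1.140000, 0.710619) = 1.242624
  p ← 0.414336 + (0.32/2)·(0.925884 + 1.242624) = 0.761297
x=1.140000, p=0.761297:
  k1 = f(1.140000, 0.761297) = 1.266443
  k2 = f(1.460000, 1.166559) = 1.542151
  p ← 0.761297 + (0.32/2)·(1.266443 + 1.542151) = 1.210673
p(1.46) ≈ 1.2107

1.2107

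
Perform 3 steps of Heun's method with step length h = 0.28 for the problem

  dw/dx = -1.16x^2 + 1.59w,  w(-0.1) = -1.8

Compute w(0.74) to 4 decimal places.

-6.8509

Heun: k1 = f(x_n, w_n); k2 = f(x_n + h, w_n + h·k1); w_{n+1} = w_n + (h/2)·(k1 + k2).
x=-0.100000, w=-1.800000:
  k1 = f(-0.100000, -1.800000) = -2.873600
  k2 = f(0.180000, -2.604608) = -4.178911
  w ← -1.800000 + (0.28/2)·(-2.873600 + (-4.178911)) = -2.787352
x=0.180000, w=-2.787352:
  k1 = f(0.180000, -2.787352) = -4.469473
  k2 = f(0.460000, -4.038804) = -6.667154
  w ← -2.787352 + (0.28/2)·(-4.469473 + (-6.667154)) = -4.346479
x=0.460000, w=-4.346479:
  k1 = f(0.460000, -4.346479) = -7.156358
  k2 = f(0.740000, -6.350260) = -10.732129
  w ← -4.346479 + (0.28/2)·(-7.156358 + (-10.732129)) = -6.850867
w(0.74) ≈ -6.8509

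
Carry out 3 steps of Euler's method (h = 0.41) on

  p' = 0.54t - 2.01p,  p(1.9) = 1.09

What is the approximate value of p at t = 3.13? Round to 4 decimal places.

Euler: p_{n+1} = p_n + h·f(t_n, p_n).
t=1.900000, p=1.090000: f=-1.164900 → p ← 1.090000 + 0.41·(-1.164900) = 0.612391
t=2.310000, p=0.612391: f=0.016494 → p ← 0.612391 + 0.41·0.016494 = 0.619154
t=2.720000, p=0.619154: f=0.224301 → p ← 0.619154 + 0.41·0.224301 = 0.711117
p(3.13) ≈ 0.7111

0.7111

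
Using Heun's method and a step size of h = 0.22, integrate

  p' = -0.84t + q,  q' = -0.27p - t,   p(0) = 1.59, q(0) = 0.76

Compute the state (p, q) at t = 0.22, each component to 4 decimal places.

1.7265, 0.6364

Heun on (p,q): k1 = f(t_n, state_n); k2 = f(t_n + h, state_n + h·k1); state_{n+1} = state_n + (h/2)·(k1 + k2).
0.000000: (1.590000, 0.760000)
  k1 = (0.760000, -0.429300)
  predictor → (1.757200, 0.665554)
  k2 = (0.480754, -0.694444)
  → (1.726483, 0.636388)
(p(0.22), q(0.22)) ≈ (1.7265, 0.6364)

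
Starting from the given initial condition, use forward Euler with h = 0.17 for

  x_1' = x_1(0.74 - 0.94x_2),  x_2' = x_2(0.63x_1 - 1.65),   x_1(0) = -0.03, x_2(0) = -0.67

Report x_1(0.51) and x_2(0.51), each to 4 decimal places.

-0.0525, -0.2454

Euler on (x_1,x_2): x_1_{n+1} = x_1_n + h·x_1', x_2_{n+1} = x_2_n + h·x_2'.
0.000000: (-0.030000, -0.670000); f=(-0.041094, 1.118163) → (-0.036986, -0.479912)
0.170000: (-0.036986, -0.479912); f=(-0.044055, 0.803038) → (-0.044475, -0.343396)
0.340000: (-0.044475, -0.343396); f=(-0.047268, 0.576225) → (-0.052511, -0.245438)
(x_1(0.51), x_2(0.51)) ≈ (-0.0525, -0.2454)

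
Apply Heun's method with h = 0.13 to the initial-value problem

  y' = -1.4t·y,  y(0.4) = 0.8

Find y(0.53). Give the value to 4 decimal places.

Heun: k1 = f(t_n, y_n); k2 = f(t_n + h, y_n + h·k1); y_{n+1} = y_n + (h/2)·(k1 + k2).
t=0.400000, y=0.800000:
  k1 = f(0.400000, 0.800000) = -0.448000
  k2 = f(0.530000, 0.741760) = -0.550386
  y ← 0.800000 + (0.13/2)·(-0.448000 + (-0.550386)) = 0.735105
y(0.53) ≈ 0.7351

0.7351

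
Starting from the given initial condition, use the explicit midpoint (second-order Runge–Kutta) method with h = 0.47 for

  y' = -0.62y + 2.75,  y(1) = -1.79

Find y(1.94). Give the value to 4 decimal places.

Midpoint: k1 = f(t_n, y_n); k2 = f(t_n + h/2, y_n + (h/2)·k1); y_{n+1} = y_n + h·k2.
t=1.000000, y=-1.790000:
  k1 = f(1.000000, -1.790000) = 3.859800
  k2 = f(1.235000, -0.882947) = 3.297427
  y ← -1.790000 + 0.47·3.297427 = -0.240209
t=1.470000, y=-0.240209:
  k1 = f(1.470000, -0.240209) = 2.898930
  k2 = f(1.705000, 0.441039) = 2.476556
  y ← -0.240209 + 0.47·2.476556 = 0.923772
y(1.94) ≈ 0.9238

0.9238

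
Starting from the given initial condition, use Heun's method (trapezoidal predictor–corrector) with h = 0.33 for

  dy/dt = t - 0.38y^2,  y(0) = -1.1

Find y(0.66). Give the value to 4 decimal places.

-1.2551

Heun: k1 = f(t_n, y_n); k2 = f(t_n + h, y_n + h·k1); y_{n+1} = y_n + (h/2)·(k1 + k2).
t=0.000000, y=-1.100000:
  k1 = f(0.000000, -1.100000) = -0.459800
  k2 = f(0.330000, -1.251734) = -0.265398
  y ← -1.100000 + (0.33/2)·(-0.459800 + (-0.265398)) = -1.219658
t=0.330000, y=-1.219658:
  k1 = f(0.330000, -1.219658) = -0.235275
  k2 = f(0.660000, -1.297298) = 0.020466
  y ← -1.219658 + (0.33/2)·(-0.235275 + 0.020466) = -1.255101
y(0.66) ≈ -1.2551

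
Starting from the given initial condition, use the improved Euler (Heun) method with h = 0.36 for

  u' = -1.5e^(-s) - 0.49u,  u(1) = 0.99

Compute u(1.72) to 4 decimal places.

Heun: k1 = f(s_n, u_n); k2 = f(s_n + h, u_n + h·k1); u_{n+1} = u_n + (h/2)·(k1 + k2).
s=1.000000, u=0.990000:
  k1 = f(1.000000, 0.990000) = -1.036919
  k2 = f(1.360000, 0.616709) = -0.687179
  u ← 0.990000 + (0.36/2)·(-1.036919 + (-0.687179)) = 0.679662
s=1.360000, u=0.679662:
  k1 = f(1.360000, 0.679662) = -0.718026
  k2 = f(1.720000, 0.421173) = -0.474974
  u ← 0.679662 + (0.36/2)·(-0.718026 + (-0.474974)) = 0.464922
u(1.72) ≈ 0.4649

0.4649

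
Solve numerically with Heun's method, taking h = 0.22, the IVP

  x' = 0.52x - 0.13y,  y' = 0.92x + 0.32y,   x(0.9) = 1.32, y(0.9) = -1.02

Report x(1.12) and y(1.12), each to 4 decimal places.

Heun on (x,y): k1 = f(t_n, state_n); k2 = f(t_n + h, state_n + h·k1); state_{n+1} = state_n + (h/2)·(k1 + k2).
0.900000: (1.320000, -1.020000)
  k1 = (0.819000, 0.888000)
  predictor → (1.500180, -0.824640)
  k2 = (0.887297, 1.116281)
  → (1.507693, -0.799529)
(x(1.12), y(1.12)) ≈ (1.5077, -0.7995)

1.5077, -0.7995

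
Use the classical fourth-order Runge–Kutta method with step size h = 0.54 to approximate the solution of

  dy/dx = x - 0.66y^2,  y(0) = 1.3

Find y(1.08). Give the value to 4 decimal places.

1.0732

RK4: k1 = f(x_n, y_n); k2 = f(x_n + h/2, y_n + (h/2)·k1); k3 = f(x_n + h/2, y_n + (h/2)·k2); k4 = f(x_n + h, y_n + h·k3); y_{n+1} = y_n + (h/6)·(k1 + 2k2 + 2k3 + k4).
x=0.000000, y=1.300000:
  k1 = f(0.000000, 1.300000) = -1.115400
  k2 = f(0.270000, 0.998842) = -0.388472
  k3 = f(0.270000, 1.195112) = -0.672674
  k4 = f(0.540000, 0.936756) = -0.039158
  y ← 1.300000 + (0.54/6)·(k1 + 2k2 + 2k3 + k4) = 1.005083
x=0.540000, y=1.005083:
  k1 = f(0.540000, 1.005083) = -0.126727
  k2 = f(0.810000, 0.970867) = 0.187895
  k3 = f(0.810000, 1.055815) = 0.074268
  k4 = f(1.080000, 1.045188) = 0.359004
  y ← 1.005083 + (0.54/6)·(k1 + 2k2 + 2k3 + k4) = 1.073178
y(1.08) ≈ 1.0732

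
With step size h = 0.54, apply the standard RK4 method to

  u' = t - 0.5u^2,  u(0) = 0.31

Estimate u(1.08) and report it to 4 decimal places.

0.7671

RK4: k1 = f(t_n, u_n); k2 = f(t_n + h/2, u_n + (h/2)·k1); k3 = f(t_n + h/2, u_n + (h/2)·k2); k4 = f(t_n + h, u_n + h·k3); u_{n+1} = u_n + (h/6)·(k1 + 2k2 + 2k3 + k4).
t=0.000000, u=0.310000:
  k1 = f(0.000000, 0.310000) = -0.048050
  k2 = f(0.270000, 0.297026) = 0.225888
  k3 = f(0.270000, 0.370990) = 0.201183
  k4 = f(0.540000, 0.418639) = 0.452371
  u ← 0.310000 + (0.54/6)·(k1 + 2k2 + 2k3 + k4) = 0.423262
t=0.540000, u=0.423262:
  k1 = f(0.540000, 0.423262) = 0.450425
  k2 = f(0.810000, 0.544876) = 0.661555
  k3 = f(0.810000, 0.601881) = 0.628869
  k4 = f(1.080000, 0.762851) = 0.789029
  u ← 0.423262 + (0.54/6)·(k1 + 2k2 + 2k3 + k4) = 0.767089
u(1.08) ≈ 0.7671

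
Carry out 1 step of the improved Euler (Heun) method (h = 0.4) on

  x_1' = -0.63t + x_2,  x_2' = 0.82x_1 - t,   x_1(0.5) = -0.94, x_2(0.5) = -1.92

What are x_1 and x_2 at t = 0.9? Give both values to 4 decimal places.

-1.9861, -2.6549

Heun on (x_1,x_2): k1 = f(t_n, state_n); k2 = f(t_n + h, state_n + h·k1); state_{n+1} = state_n + (h/2)·(k1 + k2).
0.500000: (-0.940000, -1.920000)
  k1 = (-2.235000, -1.270800)
  predictor → (-1.834000, -2.428320)
  k2 = (-2.995320, -2.403880)
  → (-1.986064, -2.654936)
(x_1(0.9), x_2(0.9)) ≈ (-1.9861, -2.6549)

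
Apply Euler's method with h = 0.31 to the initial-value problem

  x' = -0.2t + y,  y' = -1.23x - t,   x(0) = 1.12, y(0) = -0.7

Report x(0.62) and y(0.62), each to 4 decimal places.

Euler on (x,y): x_{n+1} = x_n + h·x', y_{n+1} = y_n + h·y'.
0.000000: (1.120000, -0.700000); f=(-0.700000, -1.377600) → (0.903000, -1.127056)
0.310000: (0.903000, -1.127056); f=(-1.189056, -1.420690) → (0.534393, -1.567470)
(x(0.62), y(0.62)) ≈ (0.5344, -1.5675)

0.5344, -1.5675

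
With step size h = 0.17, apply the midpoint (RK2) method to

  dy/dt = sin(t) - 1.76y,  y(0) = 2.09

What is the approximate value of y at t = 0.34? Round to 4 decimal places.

Midpoint: k1 = f(t_n, y_n); k2 = f(t_n + h/2, y_n + (h/2)·k1); y_{n+1} = y_n + h·k2.
t=0.000000, y=2.090000:
  k1 = f(0.000000, 2.090000) = -3.678400
  k2 = f(0.085000, 1.777336) = -3.043214
  y ← 2.090000 + 0.17·(-3.043214) = 1.572654
t=0.170000, y=1.572654:
  k1 = f(0.170000, 1.572654) = -2.598688
  k2 = f(0.255000, 1.351765) = -2.126861
  y ← 1.572654 + 0.17·(-2.126861) = 1.211087
y(0.34) ≈ 1.2111

1.2111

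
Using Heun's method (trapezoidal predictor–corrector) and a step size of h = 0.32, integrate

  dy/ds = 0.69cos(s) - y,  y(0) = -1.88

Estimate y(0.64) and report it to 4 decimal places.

Heun: k1 = f(s_n, y_n); k2 = f(s_n + h, y_n + h·k1); y_{n+1} = y_n + (h/2)·(k1 + k2).
s=0.000000, y=-1.880000:
  k1 = f(0.000000, -1.880000) = 2.570000
  k2 = f(0.320000, -1.057600) = 1.712572
  y ← -1.880000 + (0.32/2)·(2.570000 + 1.712572) = -1.194788
s=0.320000, y=-1.194788:
  k1 = f(0.320000, -1.194788) = 1.849761
  k2 = f(0.640000, -0.602865) = 1.156311
  y ← -1.194788 + (0.32/2)·(1.849761 + 1.156311) = -0.713817
y(0.64) ≈ -0.7138

-0.7138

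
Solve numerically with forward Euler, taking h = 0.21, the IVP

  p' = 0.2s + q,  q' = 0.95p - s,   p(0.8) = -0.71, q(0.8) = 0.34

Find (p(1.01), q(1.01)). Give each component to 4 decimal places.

-0.6050, 0.0304

Euler on (p,q): p_{n+1} = p_n + h·p', q_{n+1} = q_n + h·q'.
0.800000: (-0.710000, 0.340000); f=(0.500000, -1.474500) → (-0.605000, 0.030355)
(p(1.01), q(1.01)) ≈ (-0.6050, 0.0304)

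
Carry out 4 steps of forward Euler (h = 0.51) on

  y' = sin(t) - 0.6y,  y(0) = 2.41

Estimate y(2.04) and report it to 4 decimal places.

Euler: y_{n+1} = y_n + h·f(t_n, y_n).
t=0.000000, y=2.410000: f=-1.446000 → y ← 2.410000 + 0.51·(-1.446000) = 1.672540
t=0.510000, y=1.672540: f=-0.515347 → y ← 1.672540 + 0.51·(-0.515347) = 1.409713
t=1.020000, y=1.409713: f=0.006280 → y ← 1.409713 + 0.51·0.006280 = 1.412916
t=1.530000, y=1.412916: f=0.151418 → y ← 1.412916 + 0.51·0.151418 = 1.490139
y(2.04) ≈ 1.4901

1.4901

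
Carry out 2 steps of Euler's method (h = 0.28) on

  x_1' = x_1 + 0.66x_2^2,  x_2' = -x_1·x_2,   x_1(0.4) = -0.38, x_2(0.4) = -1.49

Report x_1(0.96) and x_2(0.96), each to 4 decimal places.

Euler on (x_1,x_2): x_1_{n+1} = x_1_n + h·x_1', x_2_{n+1} = x_2_n + h·x_2'.
0.400000: (-0.380000, -1.490000); f=(1.085266, -0.566200) → (-0.076126, -1.648536)
0.680000: (-0.076126, -1.648536); f=(1.717537, -0.125496) → (0.404785, -1.683675)
(x_1(0.96), x_2(0.96)) ≈ (0.4048, -1.6837)

0.4048, -1.6837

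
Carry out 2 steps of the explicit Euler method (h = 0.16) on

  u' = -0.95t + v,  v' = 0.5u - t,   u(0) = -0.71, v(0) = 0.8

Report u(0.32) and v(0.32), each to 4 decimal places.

Euler on (u,v): u_{n+1} = u_n + h·u', v_{n+1} = v_n + h·v'.
0.000000: (-0.710000, 0.800000); f=(0.800000, -0.355000) → (-0.582000, 0.743200)
0.160000: (-0.582000, 0.743200); f=(0.591200, -0.451000) → (-0.487408, 0.671040)
(u(0.32), v(0.32)) ≈ (-0.4874, 0.6710)

-0.4874, 0.6710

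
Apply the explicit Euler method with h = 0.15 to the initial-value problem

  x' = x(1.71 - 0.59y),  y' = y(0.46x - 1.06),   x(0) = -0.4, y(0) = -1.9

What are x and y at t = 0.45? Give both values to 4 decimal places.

-1.0847, -0.9741

Euler on (x,y): x_{n+1} = x_n + h·x', y_{n+1} = y_n + h·y'.
0.000000: (-0.400000, -1.900000); f=(-1.132400, 2.363600) → (-0.569860, -1.545460)
0.150000: (-0.569860, -1.545460); f=(-1.494071, 2.043308) → (-0.793971, -1.238964)
0.300000: (-0.793971, -1.238964); f=(-1.938073, 1.765804) → (-1.084682, -0.974093)
(x(0.45), y(0.45)) ≈ (-1.0847, -0.9741)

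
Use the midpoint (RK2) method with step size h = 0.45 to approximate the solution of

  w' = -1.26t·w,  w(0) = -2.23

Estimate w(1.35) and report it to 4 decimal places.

Midpoint: k1 = f(t_n, w_n); k2 = f(t_n + h/2, w_n + (h/2)·k1); w_{n+1} = w_n + h·k2.
t=0.000000, w=-2.230000:
  k1 = f(0.000000, -2.230000) = 0.000000
  k2 = f(0.225000, -2.230000) = 0.632205
  w ← -2.230000 + 0.45·0.632205 = -1.945508
t=0.450000, w=-1.945508:
  k1 = f(0.450000, -1.945508) = 1.103103
  k2 = f(0.675000, -1.697310) = 1.443562
  w ← -1.945508 + 0.45·1.443562 = -1.295905
t=0.900000, w=-1.295905:
  k1 = f(0.900000, -1.295905) = 1.469556
  k2 = f(1.125000, -0.965255) = 1.368249
  w ← -1.295905 + 0.45·1.368249 = -0.680193
w(1.35) ≈ -0.6802

-0.6802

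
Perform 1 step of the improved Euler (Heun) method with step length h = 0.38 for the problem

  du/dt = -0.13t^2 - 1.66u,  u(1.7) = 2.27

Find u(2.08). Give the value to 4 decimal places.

Heun: k1 = f(t_n, u_n); k2 = f(t_n + h, u_n + h·k1); u_{n+1} = u_n + (h/2)·(k1 + k2).
t=1.700000, u=2.270000:
  k1 = f(1.700000, 2.270000) = -4.143900
  k2 = f(2.080000, 0.695318) = -1.716660
  u ← 2.270000 + (0.38/2)·(-4.143900 + (-1.716660)) = 1.156494
u(2.08) ≈ 1.1565

1.1565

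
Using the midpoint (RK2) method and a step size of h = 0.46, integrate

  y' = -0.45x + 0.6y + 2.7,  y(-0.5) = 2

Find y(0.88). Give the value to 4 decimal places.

10.1743

Midpoint: k1 = f(x_n, y_n); k2 = f(x_n + h/2, y_n + (h/2)·k1); y_{n+1} = y_n + h·k2.
x=-0.500000, y=2.000000:
  k1 = f(-0.500000, 2.000000) = 4.125000
  k2 = f(-0.270000, 2.948750) = 4.590750
  y ← 2.000000 + 0.46·4.590750 = 4.111745
x=-0.040000, y=4.111745:
  k1 = f(-0.040000, 4.111745) = 5.185047
  k2 = f(0.190000, 5.304306) = 5.797083
  y ← 4.111745 + 0.46·5.797083 = 6.778403
x=0.420000, y=6.778403:
  k1 = f(0.420000, 6.778403) = 6.578042
  k2 = f(0.650000, 8.291353) = 7.382312
  y ← 6.778403 + 0.46·7.382312 = 10.174267
y(0.88) ≈ 10.1743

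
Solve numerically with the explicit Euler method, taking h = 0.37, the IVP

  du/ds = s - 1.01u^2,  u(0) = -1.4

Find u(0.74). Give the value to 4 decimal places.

-3.6949

Euler: u_{n+1} = u_n + h·f(s_n, u_n).
s=0.000000, u=-1.400000: f=-1.979600 → u ← -1.400000 + 0.37·(-1.979600) = -2.132452
s=0.370000, u=-2.132452: f=-4.222825 → u ← -2.132452 + 0.37·(-4.222825) = -3.694897
u(0.74) ≈ -3.6949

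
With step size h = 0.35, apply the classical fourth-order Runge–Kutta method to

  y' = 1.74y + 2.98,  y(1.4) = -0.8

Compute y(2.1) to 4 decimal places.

RK4: k1 = f(x_n, y_n); k2 = f(x_n + h/2, y_n + (h/2)·k1); k3 = f(x_n + h/2, y_n + (h/2)·k2); k4 = f(x_n + h, y_n + h·k3); y_{n+1} = y_n + (h/6)·(k1 + 2k2 + 2k3 + k4).
x=1.400000, y=-0.800000:
  k1 = f(1.400000, -0.800000) = 1.588000
  k2 = f(1.575000, -0.522100) = 2.071546
  k3 = f(1.575000, -0.437479) = 2.218786
  k4 = f(1.750000, -0.023425) = 2.939241
  y ← -0.800000 + (0.35/6)·(k1 + 2k2 + 2k3 + k4) = -0.035372
x=1.750000, y=-0.035372:
  k1 = f(1.750000, -0.035372) = 2.918452
  k2 = f(1.925000, 0.475357) = 3.807121
  k3 = f(1.925000, 0.630874) = 4.077721
  k4 = f(2.100000, 1.391830) = 5.401784
  y ← -0.035372 + (0.35/6)·(k1 + 2k2 + 2k3 + k4) = 1.369873
y(2.1) ≈ 1.3699

1.3699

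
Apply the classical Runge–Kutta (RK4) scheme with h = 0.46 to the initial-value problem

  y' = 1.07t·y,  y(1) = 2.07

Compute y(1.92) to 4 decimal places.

RK4: k1 = f(t_n, y_n); k2 = f(t_n + h/2, y_n + (h/2)·k1); k3 = f(t_n + h/2, y_n + (h/2)·k2); k4 = f(t_n + h, y_n + h·k3); y_{n+1} = y_n + (h/6)·(k1 + 2k2 + 2k3 + k4).
t=1.000000, y=2.070000:
  k1 = f(1.000000, 2.070000) = 2.214900
  k2 = f(1.230000, 2.579427) = 3.394784
  k3 = f(1.230000, 2.850800) = 3.751938
  k4 = f(1.460000, 3.795892) = 5.929942
  y ← 2.070000 + (0.46/6)·(k1 + 2k2 + 2k3 + k4) = 3.790269
t=1.460000, y=3.790269:
  k1 = f(1.460000, 3.790269) = 5.921158
  k2 = f(1.690000, 5.152135) = 9.316605
  k3 = f(1.690000, 5.933088) = 10.728803
  k4 = f(1.920000, 8.725518) = 17.925704
  y ← 3.790269 + (0.46/6)·(k1 + 2k2 + 2k3 + k4) = 8.692157
y(1.92) ≈ 8.6922

8.6922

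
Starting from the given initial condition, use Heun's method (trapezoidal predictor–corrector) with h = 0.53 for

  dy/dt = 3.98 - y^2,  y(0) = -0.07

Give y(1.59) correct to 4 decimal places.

Heun: k1 = f(t_n, y_n); k2 = f(t_n + h, y_n + h·k1); y_{n+1} = y_n + (h/2)·(k1 + k2).
t=0.000000, y=-0.070000:
  k1 = f(0.000000, -0.070000) = 3.975100
  k2 = f(0.530000, 2.036803) = -0.168566
  y ← -0.070000 + (0.53/2)·(3.975100 + (-0.168566)) = 0.938731
t=0.530000, y=0.938731:
  k1 = f(0.530000, 0.938731) = 3.098783
  k2 = f(1.060000, 2.581087) = -2.682008
  y ← 0.938731 + (0.53/2)·(3.098783 + (-2.682008)) = 1.049177
t=1.060000, y=1.049177:
  k1 = f(1.060000, 1.049177) = 2.879228
  k2 = f(1.590000, 2.575168) = -2.651488
  y ← 1.049177 + (0.53/2)·(2.879228 + (-2.651488)) = 1.109528
y(1.59) ≈ 1.1095

1.1095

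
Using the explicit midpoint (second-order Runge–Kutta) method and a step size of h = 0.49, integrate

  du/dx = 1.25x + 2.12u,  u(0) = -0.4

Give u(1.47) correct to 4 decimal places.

Midpoint: k1 = f(x_n, u_n); k2 = f(x_n + h/2, u_n + (h/2)·k1); u_{n+1} = u_n + h·k2.
x=0.000000, u=-0.400000:
  k1 = f(0.000000, -0.400000) = -0.848000
  k2 = f(0.245000, -0.607760) = -0.982201
  u ← -0.400000 + 0.49·(-0.982201) = -0.881279
x=0.490000, u=-0.881279:
  k1 = f(0.490000, -0.881279) = -1.255811
  k2 = f(0.735000, -1.188952) = -1.601829
  u ← -0.881279 + 0.49·(-1.601829) = -1.666175
x=0.980000, u=-1.666175:
  k1 = f(0.980000, -1.666175) = -2.307290
  k2 = f(1.225000, -2.231461) = -3.199447
  u ← -1.666175 + 0.49·(-3.199447) = -3.233904
u(1.47) ≈ -3.2339

-3.2339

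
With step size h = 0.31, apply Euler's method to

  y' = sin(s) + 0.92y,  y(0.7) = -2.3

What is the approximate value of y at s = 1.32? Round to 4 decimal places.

Euler: y_{n+1} = y_n + h·f(s_n, y_n).
s=0.700000, y=-2.300000: f=-1.471782 → y ← -2.300000 + 0.31·(-1.471782) = -2.756253
s=1.010000, y=-2.756253: f=-1.688920 → y ← -2.756253 + 0.31·(-1.688920) = -3.279818
y(1.32) ≈ -3.2798

-3.2798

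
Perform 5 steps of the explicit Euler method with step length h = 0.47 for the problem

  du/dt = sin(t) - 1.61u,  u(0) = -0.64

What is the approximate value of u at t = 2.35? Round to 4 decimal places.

Euler: u_{n+1} = u_n + h·f(t_n, u_n).
t=0.000000, u=-0.640000: f=1.030400 → u ← -0.640000 + 0.47·1.030400 = -0.155712
t=0.470000, u=-0.155712: f=0.703583 → u ← -0.155712 + 0.47·0.703583 = 0.174972
t=0.940000, u=0.174972: f=0.525853 → u ← 0.174972 + 0.47·0.525853 = 0.422123
t=1.410000, u=0.422123: f=0.307482 → u ← 0.422123 + 0.47·0.307482 = 0.566640
t=1.880000, u=0.566640: f=0.040286 → u ← 0.566640 + 0.47·0.040286 = 0.585574
u(2.35) ≈ 0.5856

0.5856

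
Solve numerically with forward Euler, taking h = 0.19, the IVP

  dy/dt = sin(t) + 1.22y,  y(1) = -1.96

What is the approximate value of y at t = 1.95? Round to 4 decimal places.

Euler: y_{n+1} = y_n + h·f(t_n, y_n).
t=1.000000, y=-1.960000: f=-1.549729 → y ← -1.960000 + 0.19·(-1.549729) = -2.254449
t=1.190000, y=-2.254449: f=-1.822058 → y ← -2.254449 + 0.19·(-1.822058) = -2.600640
t=1.380000, y=-2.600640: f=-2.190927 → y ← -2.600640 + 0.19·(-2.190927) = -3.016916
t=1.570000, y=-3.016916: f=-2.680637 → y ← -3.016916 + 0.19·(-2.680637) = -3.526237
t=1.760000, y=-3.526237: f=-3.319855 → y ← -3.526237 + 0.19·(-3.319855) = -4.157009
y(1.95) ≈ -4.1570

-4.1570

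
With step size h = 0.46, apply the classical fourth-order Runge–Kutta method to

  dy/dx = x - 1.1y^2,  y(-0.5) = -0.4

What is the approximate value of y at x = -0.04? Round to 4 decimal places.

RK4: k1 = f(x_n, y_n); k2 = f(x_n + h/2, y_n + (h/2)·k1); k3 = f(x_n + h/2, y_n + (h/2)·k2); k4 = f(x_n + h, y_n + h·k3); y_{n+1} = y_n + (h/6)·(k1 + 2k2 + 2k3 + k4).
x=-0.500000, y=-0.400000:
  k1 = f(-0.500000, -0.400000) = -0.676000
  k2 = f(-0.270000, -0.555480) = -0.609414
  k3 = f(-0.270000, -0.540165) = -0.590956
  k4 = f(-0.040000, -0.671840) = -0.536506
  y ← -0.400000 + (0.46/6)·(k1 + 2k2 + 2k3 + k4) = -0.677016
y(-0.04) ≈ -0.6770

-0.6770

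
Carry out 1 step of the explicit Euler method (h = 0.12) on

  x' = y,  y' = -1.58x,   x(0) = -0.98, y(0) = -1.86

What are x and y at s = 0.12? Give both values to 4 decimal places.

Euler on (x,y): x_{n+1} = x_n + h·x', y_{n+1} = y_n + h·y'.
0.000000: (-0.980000, -1.860000); f=(-1.860000, 1.548400) → (-1.203200, -1.674192)
(x(0.12), y(0.12)) ≈ (-1.2032, -1.6742)

-1.2032, -1.6742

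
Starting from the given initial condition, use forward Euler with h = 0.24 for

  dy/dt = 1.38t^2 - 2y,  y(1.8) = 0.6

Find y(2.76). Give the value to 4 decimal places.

3.5660

Euler: y_{n+1} = y_n + h·f(t_n, y_n).
t=1.800000, y=0.600000: f=3.271200 → y ← 0.600000 + 0.24·3.271200 = 1.385088
t=2.040000, y=1.385088: f=2.972832 → y ← 1.385088 + 0.24·2.972832 = 2.098568
t=2.280000, y=2.098568: f=2.976657 → y ← 2.098568 + 0.24·2.976657 = 2.812965
t=2.520000, y=2.812965: f=3.137621 → y ← 2.812965 + 0.24·3.137621 = 3.565994
y(2.76) ≈ 3.5660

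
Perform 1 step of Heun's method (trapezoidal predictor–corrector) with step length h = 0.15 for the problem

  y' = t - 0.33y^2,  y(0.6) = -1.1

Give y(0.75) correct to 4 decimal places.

-1.0570

Heun: k1 = f(t_n, y_n); k2 = f(t_n + h, y_n + h·k1); y_{n+1} = y_n + (h/2)·(k1 + k2).
t=0.600000, y=-1.100000:
  k1 = f(0.600000, -1.100000) = 0.200700
  k2 = f(0.750000, -1.069895) = 0.372257
  y ← -1.100000 + (0.15/2)·(0.200700 + 0.372257) = -1.057028
y(0.75) ≈ -1.0570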